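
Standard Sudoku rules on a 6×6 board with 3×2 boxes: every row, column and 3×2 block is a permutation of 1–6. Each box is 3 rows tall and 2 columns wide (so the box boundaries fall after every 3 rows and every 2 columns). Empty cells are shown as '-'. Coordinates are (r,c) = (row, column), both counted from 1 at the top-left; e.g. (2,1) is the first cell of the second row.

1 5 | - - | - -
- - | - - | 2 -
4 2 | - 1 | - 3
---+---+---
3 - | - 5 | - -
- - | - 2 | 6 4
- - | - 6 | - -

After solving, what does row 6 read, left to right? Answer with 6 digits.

(1,5) = 4 (sole candidate).
(1,6) = 6 (sole candidate).
(2,1) = 6 (sole candidate).
(2,2) = 3 (sole candidate).
(2,4) = 4 (sole candidate).
(3,5) = 5 (sole candidate).
(4,5) = 1 (sole candidate).
(4,6) = 2 (sole candidate).
(5,1) = 5 (sole candidate).
(5,2) = 1 (sole candidate).
(5,3) = 3 (sole candidate).
(6,1) = 2: row 6 has {6}; col 1 has {1,3,4,5,6}; box has {1,3,5} → only 2 remains.
(6,2) = 4: row 6 has {2,6}; col 2 has {1,2,3,5}; box has {1,2,3,5} → only 4 remains.
(6,3) = 1: row 6 has {2,4,6}; col 3 has {3}; box has {2,3,5,6} → only 1 remains.
(6,5) = 3: row 6 has {1,2,4,6}; col 5 has {1,2,4,5,6}; box has {1,2,4,6} → only 3 remains.
(6,6) = 5: row 6 has {1,2,3,4,6}; col 6 has {2,3,4,6}; box has {1,2,3,4,6} → only 5 remains.

241635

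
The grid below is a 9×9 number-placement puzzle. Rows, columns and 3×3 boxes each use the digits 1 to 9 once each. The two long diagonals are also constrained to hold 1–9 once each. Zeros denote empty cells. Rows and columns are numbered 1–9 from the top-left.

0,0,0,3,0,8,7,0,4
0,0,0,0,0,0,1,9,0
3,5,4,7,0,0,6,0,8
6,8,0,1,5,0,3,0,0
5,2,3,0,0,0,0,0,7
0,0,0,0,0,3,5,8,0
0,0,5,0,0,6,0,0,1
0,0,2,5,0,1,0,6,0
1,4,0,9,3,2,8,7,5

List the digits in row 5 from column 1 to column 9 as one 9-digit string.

row 2, column 2 = 7: row 2 has {1,9}; col 2 has {2,4,5,8}; box has {3,4,5}; main diagonal has {1,3,4,5,6} → only 7 remains.
row 3, column 6 = 9: row 3 has {3,4,5,6,7,8}; col 6 has {1,2,3,6,8}; box has {3,7,8} → only 9 remains.
row 3, column 8 = 2: row 3 has {3,4,5,6,7,8,9}; col 8 has {6,7,8,9}; box has {1,4,6,7,8,9} → only 2 remains.
row 4, column 6 = 7: row 4 has {1,3,5,6,8}; col 6 has {1,2,3,6,8,9}; box has {1,3,5}; anti-diagonal has {1,4,5,6,9} → only 7 remains.
row 4, column 8 = 4: row 4 has {1,3,5,6,7,8}; col 8 has {2,6,7,8,9}; box has {3,5,7,8} → only 4 remains.
row 5, column 5 = 8: row 5 has {2,3,5,7}; col 5 has {3,5}; box has {1,3,5,7}; main diagonal has {1,3,4,5,6,7}; anti-diagonal has {1,4,5,6,7,9} → only 8 remains.
row 5, column 6 = 4: row 5 has {2,3,5,7,8}; col 6 has {1,2,3,6,7,8,9}; box has {1,3,5,7,8} → only 4 remains.
row 5, column 7 = 9: row 5 has {2,3,4,5,7,8}; col 7 has {1,3,5,6,7,8}; box has {3,4,5,7,8} → only 9 remains.
row 5, column 8 = 1: row 5 has {2,3,4,5,7,8,9}; col 8 has {2,4,6,7,8,9}; box has {3,4,5,7,8,9} → only 1 remains.
row 6, column 4 = 2: row 6 has {3,5,8}; col 4 has {1,3,5,7,9}; box has {1,3,4,5,7,8}; anti-diagonal has {1,4,5,6,7,8,9} → only 2 remains.
row 6, column 9 = 6: row 6 has {2,3,5,8}; col 9 has {1,4,5,7,8}; box has {1,3,4,5,7,8,9} → only 6 remains.
row 7, column 7 = 2: row 7 has {1,5,6}; col 7 has {1,3,5,6,7,8,9}; box has {1,5,6,7,8}; main diagonal has {1,3,4,5,6,7,8} → only 2 remains.
row 7, column 8 = 3: row 7 has {1,2,5,6}; col 8 has {1,2,4,6,7,8,9}; box has {1,2,5,6,7,8} → only 3 remains.
row 8, column 2 = 3: row 8 has {1,2,5,6}; col 2 has {2,4,5,7,8}; box has {1,2,4,5}; anti-diagonal has {1,2,4,5,6,7,8,9} → only 3 remains.
row 8, column 7 = 4: row 8 has {1,2,3,5,6}; col 7 has {1,2,3,5,6,7,8,9}; box has {1,2,3,5,6,7,8} → only 4 remains.
row 8, column 9 = 9: row 8 has {1,2,3,4,5,6}; col 9 has {1,4,5,6,7,8}; box has {1,2,3,4,5,6,7,8} → only 9 remains.
row 9, column 3 = 6: row 9 has {1,2,3,4,5,7,8,9}; col 3 has {2,3,4,5}; box has {1,2,3,4,5} → only 6 remains.
row 1, column 1 = 9: row 1 has {3,4,7,8}; col 1 has {1,3,5,6}; box has {3,4,5,7}; main diagonal has {1,2,3,4,5,6,7,8} → only 9 remains.
row 1, column 3 = 1: row 1 has {3,4,7,8,9}; col 3 has {2,3,4,5,6}; box has {3,4,5,7,9} → only 1 remains.
row 1, column 8 = 5: row 1 has {1,3,4,7,8,9}; col 8 has {1,2,3,4,6,7,8,9}; box has {1,2,4,6,7,8,9} → only 5 remains.
row 2, column 3 = 8: row 2 has {1,7,9}; col 3 has {1,2,3,4,5,6}; box has {1,3,4,5,7,9} → only 8 remains.
row 2, column 6 = 5: row 2 has {1,7,8,9}; col 6 has {1,2,3,4,6,7,8,9}; box has {3,7,8,9} → only 5 remains.
row 2, column 9 = 3: row 2 has {1,5,7,8,9}; col 9 has {1,4,5,6,7,8,9}; box has {1,2,4,5,6,7,8,9} → only 3 remains.
row 3, column 5 = 1: row 3 has {2,3,4,5,6,7,8,9}; col 5 has {3,5,8}; box has {3,5,7,8,9} → only 1 remains.
row 4, column 3 = 9: row 4 has {1,3,4,5,6,7,8}; col 3 has {1,2,3,4,5,6,8}; box has {2,3,5,6,8} → only 9 remains.
row 4, column 9 = 2: row 4 has {1,3,4,5,6,7,8,9}; col 9 has {1,3,4,5,6,7,8,9}; box has {1,3,4,5,6,7,8,9} → only 2 remains.
row 5, column 4 = 6: row 5 has {1,2,3,4,5,7,8,9}; col 4 has {1,2,3,5,7,9}; box has {1,2,3,4,5,7,8} → only 6 remains.

523684917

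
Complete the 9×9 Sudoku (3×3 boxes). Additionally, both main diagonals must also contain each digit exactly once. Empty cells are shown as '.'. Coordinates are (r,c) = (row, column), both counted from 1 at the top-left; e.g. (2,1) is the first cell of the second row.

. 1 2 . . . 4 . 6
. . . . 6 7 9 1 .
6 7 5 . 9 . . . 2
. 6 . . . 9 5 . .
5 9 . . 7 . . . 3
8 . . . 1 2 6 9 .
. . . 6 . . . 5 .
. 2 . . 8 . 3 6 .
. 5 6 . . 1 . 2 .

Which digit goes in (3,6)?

4

(3,7) = 8: row 3 has {2,5,6,7,9}; col 7 has {3,4,5,6,9}; box has {1,2,4,6,9}; anti-diagonal has {1,2,6,7,9} → only 8 remains.
(3,8) = 3: row 3 has {2,5,6,7,8,9}; col 8 has {1,2,5,6,9}; box has {1,2,4,6,8,9} → only 3 remains.
(7,7) = 1: row 7 has {5,6}; col 7 has {3,4,5,6,8,9}; box has {2,3,5,6}; main diagonal has {2,5,6,7} → only 1 remains.
(9,7) = 7: row 9 has {1,2,5,6}; col 7 has {1,3,4,5,6,8,9}; box has {1,2,3,5,6} → only 7 remains.
(1,8) = 7: row 1 has {1,2,4,6}; col 8 has {1,2,3,5,6,9}; box has {1,2,3,4,6,8,9} → only 7 remains.
(2,9) = 5: row 2 has {1,6,7,9}; col 9 has {2,3,6}; box has {1,2,3,4,6,7,8,9} → only 5 remains.
(3,6) = 4: row 3 has {2,3,5,6,7,8,9}; col 6 has {1,2,7,9}; box has {6,7,9} → only 4 remains.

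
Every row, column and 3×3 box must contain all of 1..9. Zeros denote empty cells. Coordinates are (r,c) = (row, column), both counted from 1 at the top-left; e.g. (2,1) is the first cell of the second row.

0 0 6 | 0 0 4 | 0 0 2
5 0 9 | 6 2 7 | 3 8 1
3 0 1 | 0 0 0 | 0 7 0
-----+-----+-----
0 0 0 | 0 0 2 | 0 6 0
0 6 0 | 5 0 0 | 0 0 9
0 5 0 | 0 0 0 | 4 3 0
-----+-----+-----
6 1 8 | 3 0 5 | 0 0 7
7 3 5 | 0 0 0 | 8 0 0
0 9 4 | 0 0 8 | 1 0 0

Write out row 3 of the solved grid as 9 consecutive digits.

321859674

(1,1) = 8: row 1 has {2,4,6}; col 1 has {3,5,6,7}; box has {1,3,5,6,9} → only 8 remains.
(1,2) = 7: row 1 has {2,4,6,8}; col 2 has {1,3,5,6,9}; box has {1,3,5,6,8,9} → only 7 remains.
(2,2) = 4: row 2 has {1,2,3,5,6,7,8,9}; col 2 has {1,3,5,6,7,9}; box has {1,3,5,6,7,8,9} → only 4 remains.
(3,2) = 2: row 3 has {1,3,7}; col 2 has {1,3,4,5,6,7,9}; box has {1,3,4,5,6,7,8,9} → only 2 remains.
(3,6) = 9: row 3 has {1,2,3,7}; col 6 has {2,4,5,7,8}; box has {2,4,6,7} → only 9 remains.
(4,2) = 8: row 4 has {2,6}; col 2 has {1,2,3,4,5,6,7,9}; box has {5,6} → only 8 remains.
(4,9) = 5: row 4 has {2,6,8}; col 9 has {1,2,7,9}; box has {3,4,6,9} → only 5 remains.
(6,9) = 8: row 6 has {3,4,5}; col 9 has {1,2,5,7,9}; box has {3,4,5,6,9} → only 8 remains.
(9,1) = 2: row 9 has {1,4,8,9}; col 1 has {3,5,6,7,8}; box has {1,3,4,5,6,7,8,9} → only 2 remains.
(9,4) = 7: row 9 has {1,2,4,8,9}; col 4 has {3,5,6}; box has {3,5,8} → only 7 remains.
(9,5) = 6: row 9 has {1,2,4,7,8,9}; col 5 has {2}; box has {3,5,7,8} → only 6 remains.
(9,8) = 5: row 9 has {1,2,4,6,7,8,9}; col 8 has {3,6,7,8}; box has {1,7,8} → only 5 remains.
(9,9) = 3: row 9 has {1,2,4,5,6,7,8,9}; col 9 has {1,2,5,7,8,9}; box has {1,5,7,8} → only 3 remains.
(1,4) = 1: row 1 has {2,4,6,7,8}; col 4 has {3,5,6,7}; box has {2,4,6,7,9} → only 1 remains.
(1,8) = 9: row 1 has {1,2,4,6,7,8}; col 8 has {3,5,6,7,8}; box has {1,2,3,7,8} → only 9 remains.
(3,4) = 8: row 3 has {1,2,3,7,9}; col 4 has {1,3,5,6,7}; box has {1,2,4,6,7,9} → only 8 remains.
(3,5) = 5: row 3 has {1,2,3,7,8,9}; col 5 has {2,6}; box has {1,2,4,6,7,8,9} → only 5 remains.
(3,7) = 6: row 3 has {1,2,3,5,7,8,9}; col 7 has {1,3,4,8}; box has {1,2,3,7,8,9} → only 6 remains.
(3,9) = 4: row 3 has {1,2,3,5,6,7,8,9}; col 9 has {1,2,3,5,7,8,9}; box has {1,2,3,6,7,8,9} → only 4 remains.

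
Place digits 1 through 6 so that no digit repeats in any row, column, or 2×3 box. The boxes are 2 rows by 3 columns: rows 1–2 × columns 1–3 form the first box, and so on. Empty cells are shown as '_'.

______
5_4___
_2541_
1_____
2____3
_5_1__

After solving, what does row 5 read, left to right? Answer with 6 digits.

R3C6 = 6: row 3 has {1,2,4,5}; col 6 has {3}; box has {1,4} → only 6 remains.
R3C1 = 3: row 3 has {1,2,4,5,6}; col 1 has {1,2,5}; box has {1,2,5} → only 3 remains.
R4C3 = 6: row 4 has {1}; col 3 has {4,5}; box has {1,2,3,5} → only 6 remains.
R5C3 = 1: row 5 has {2,3}; col 3 has {4,5,6}; box has {2,5} → only 1 remains.
R6C3 = 3: row 6 has {1,5}; col 3 has {1,4,5,6}; box has {1,2,5} → only 3 remains.
R1C1 = 6: row 1 has {}; col 1 has {1,2,3,5}; box has {4,5} → only 6 remains.
R1C3 = 2: row 1 has {6}; col 3 has {1,3,4,5,6}; box has {4,5,6} → only 2 remains.
R4C2 = 4: row 4 has {1,6}; col 2 has {2,5}; box has {1,2,3,5,6} → only 4 remains.
R5C2 = 6: row 5 has {1,2,3}; col 2 has {2,4,5}; box has {1,2,3,5} → only 6 remains.
R5C4 = 5: row 5 has {1,2,3,6}; col 4 has {1,4}; box has {1,3} → only 5 remains.
R5C5 = 4: row 5 has {1,2,3,5,6}; col 5 has {1}; box has {1,3,5} → only 4 remains.

261543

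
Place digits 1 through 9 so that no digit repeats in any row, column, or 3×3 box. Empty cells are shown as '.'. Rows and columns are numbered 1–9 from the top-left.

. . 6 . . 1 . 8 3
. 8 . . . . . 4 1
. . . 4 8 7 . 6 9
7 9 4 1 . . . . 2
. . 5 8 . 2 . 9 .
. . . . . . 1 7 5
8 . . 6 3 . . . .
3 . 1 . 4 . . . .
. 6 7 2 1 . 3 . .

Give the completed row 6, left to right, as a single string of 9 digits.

628394175

r4c8 = 3 (sole candidate).
r9c8 = 5 (sole candidate).
r8c8 = 2 (sole candidate).
r7c8 = 1 (sole candidate).
r8c2 = 5 (sole candidate).
r2c7 = 7 (hidden single in row 2).
r1c2 = 7 (hidden single in row 1).
r1c1 = 4 (hidden single in row 1).
r9c1 = 9 (sole candidate).
r9c6 = 8 (sole candidate).
r9c9 = 4 (sole candidate).
r5c9 = 6 (sole candidate).
r7c3 = 2 (sole candidate).
r7c7 = 9 (sole candidate).
r7c9 = 7 (sole candidate).
r8c6 = 9 (sole candidate).
r8c9 = 8 (sole candidate).
r3c3 = 3 (sole candidate).
r4c7 = 8 (sole candidate).
r5c1 = 1 (sole candidate).
r5c2 = 3 (sole candidate).
r5c5 = 7 (sole candidate).
r5c7 = 4 (sole candidate).
r6c2 = 2: row 6 has {1,5,7}; col 2 has {3,5,6,7,8,9}; box has {1,3,4,5,7,9} → only 2 remains.
r6c3 = 8: row 6 has {1,2,5,7}; col 3 has {1,2,3,4,5,6,7}; box has {1,2,3,4,5,7,9} → only 8 remains.
r7c2 = 4 (sole candidate).
r7c6 = 5 (sole candidate).
r8c4 = 7 (sole candidate).
r8c7 = 6 (sole candidate).
r2c3 = 9 (sole candidate).
r3c2 = 1 (sole candidate).
r4c6 = 6 (sole candidate).
r6c1 = 6: row 6 has {1,2,5,7,8}; col 1 has {1,3,4,7,8,9}; box has {1,2,3,4,5,7,8,9} → only 6 remains.
r6c5 = 9: row 6 has {1,2,5,6,7,8}; col 5 has {1,3,4,7,8}; box has {1,2,6,7,8} → only 9 remains.
r2c6 = 3 (sole candidate).
r4c5 = 5 (sole candidate).
r6c4 = 3: row 6 has {1,2,5,6,7,8,9}; col 4 has {1,2,4,6,7,8}; box has {1,2,5,6,7,8,9} → only 3 remains.
r6c6 = 4: row 6 has {1,2,3,5,6,7,8,9}; col 6 has {1,2,3,5,6,7,8,9}; box has {1,2,3,5,6,7,8,9} → only 4 remains.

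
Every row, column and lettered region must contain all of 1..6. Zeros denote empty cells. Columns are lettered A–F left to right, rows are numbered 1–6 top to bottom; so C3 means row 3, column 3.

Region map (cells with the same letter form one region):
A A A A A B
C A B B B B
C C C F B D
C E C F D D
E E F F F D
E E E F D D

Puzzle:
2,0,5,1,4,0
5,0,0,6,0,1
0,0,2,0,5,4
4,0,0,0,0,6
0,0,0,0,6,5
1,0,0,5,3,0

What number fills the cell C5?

F1 = 3 (sole candidate).
B2 = 3 (sole candidate).
C2 = 4 (sole candidate).
E2 = 2 (sole candidate).
D3 = 3 (sole candidate).
D4 = 2 (sole candidate).
E4 = 1 (sole candidate).
A5 = 3 (sole candidate).
C5 = 1: row 5 has {3,5,6}; col 3 has {2,4,5}; region has {2,3,5,6} → only 1 remains.

1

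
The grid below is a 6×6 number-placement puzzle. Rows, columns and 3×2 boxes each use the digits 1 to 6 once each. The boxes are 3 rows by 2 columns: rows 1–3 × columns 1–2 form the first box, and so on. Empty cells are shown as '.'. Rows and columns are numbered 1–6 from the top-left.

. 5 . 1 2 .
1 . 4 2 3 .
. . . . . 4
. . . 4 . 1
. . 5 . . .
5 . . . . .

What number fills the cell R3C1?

3

R1C6 = 6: row 1 has {1,2,5}; col 6 has {1,4}; box has {2,3,4} → only 6 remains.
R2C2 = 6: row 2 has {1,2,3,4}; col 2 has {5}; box has {1,5} → only 6 remains.
R2C6 = 5: row 2 has {1,2,3,4,6}; col 6 has {1,4,6}; box has {2,3,4,6} → only 5 remains.
R3C5 = 1: row 3 has {4}; col 5 has {2,3}; box has {2,3,4,5,6} → only 1 remains.
R1C3 = 3: row 1 has {1,2,5,6}; col 3 has {4,5}; box has {1,2,4} → only 3 remains.
R3C3 = 6: row 3 has {1,4}; col 3 has {3,4,5}; box has {1,2,3,4} → only 6 remains.
R3C4 = 5: row 3 has {1,4,6}; col 4 has {1,2,4}; box has {1,2,3,4,6} → only 5 remains.
R4C3 = 2: row 4 has {1,4}; col 3 has {3,4,5,6}; box has {4,5} → only 2 remains.
R6C3 = 1: row 6 has {5}; col 3 has {2,3,4,5,6}; box has {2,4,5} → only 1 remains.
R1C1 = 4: row 1 has {1,2,3,5,6}; col 1 has {1,5}; box has {1,5,6} → only 4 remains.
R4C2 = 3: row 4 has {1,2,4}; col 2 has {5,6}; box has {5} → only 3 remains.
R3C2 = 2: row 3 has {1,4,5,6}; col 2 has {3,5,6}; box has {1,4,5,6} → only 2 remains.
R4C1 = 6: row 4 has {1,2,3,4}; col 1 has {1,4,5}; box has {3,5} → only 6 remains.
R4C5 = 5: row 4 has {1,2,3,4,6}; col 5 has {1,2,3}; box has {1} → only 5 remains.
R5C1 = 2: row 5 has {5}; col 1 has {1,4,5,6}; box has {3,5,6} → only 2 remains.
R5C6 = 3: row 5 has {2,5}; col 6 has {1,4,5,6}; box has {1,5} → only 3 remains.
R6C2 = 4: row 6 has {1,5}; col 2 has {2,3,5,6}; box has {2,3,5,6} → only 4 remains.
R6C5 = 6: row 6 has {1,4,5}; col 5 has {1,2,3,5}; box has {1,3,5} → only 6 remains.
R6C6 = 2: row 6 has {1,4,5,6}; col 6 has {1,3,4,5,6}; box has {1,3,5,6} → only 2 remains.
R3C1 = 3: row 3 has {1,2,4,5,6}; col 1 has {1,2,4,5,6}; box has {1,2,4,5,6} → only 3 remains.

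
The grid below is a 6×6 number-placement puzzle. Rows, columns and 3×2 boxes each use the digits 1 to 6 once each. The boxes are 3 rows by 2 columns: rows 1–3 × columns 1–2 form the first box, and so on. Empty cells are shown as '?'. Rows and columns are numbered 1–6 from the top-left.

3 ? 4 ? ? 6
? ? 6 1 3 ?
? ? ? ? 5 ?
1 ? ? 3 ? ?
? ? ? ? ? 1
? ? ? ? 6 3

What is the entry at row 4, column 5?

row 3, column 4 = 2: row 3 has {5}; col 4 has {1,3}; box has {1,4,6} → only 2 remains.
row 3, column 6 = 4: row 3 has {2,5}; col 6 has {1,3,6}; box has {3,5,6} → only 4 remains.
row 1, column 4 = 5: row 1 has {3,4,6}; col 4 has {1,2,3}; box has {1,2,4,6} → only 5 remains.
row 2, column 6 = 2: row 2 has {1,3,6}; col 6 has {1,3,4,6}; box has {3,4,5,6} → only 2 remains.
row 3, column 1 = 6: row 3 has {2,4,5}; col 1 has {1,3}; box has {3} → only 6 remains.
row 3, column 2 = 1: row 3 has {2,4,5,6}; col 2 has {}; box has {3,6} → only 1 remains.
row 3, column 3 = 3: row 3 has {1,2,4,5,6}; col 3 has {4,6}; box has {1,2,4,5,6} → only 3 remains.
row 4, column 6 = 5: row 4 has {1,3}; col 6 has {1,2,3,4,6}; box has {1,3,6} → only 5 remains.
row 6, column 4 = 4: row 6 has {3,6}; col 4 has {1,2,3,5}; box has {3} → only 4 remains.
row 1, column 2 = 2: row 1 has {3,4,5,6}; col 2 has {1}; box has {1,3,6} → only 2 remains.
row 1, column 5 = 1: row 1 has {2,3,4,5,6}; col 5 has {3,5,6}; box has {2,3,4,5,6} → only 1 remains.
row 4, column 3 = 2: row 4 has {1,3,5}; col 3 has {3,4,6}; box has {3,4} → only 2 remains.
row 4, column 5 = 4: row 4 has {1,2,3,5}; col 5 has {1,3,5,6}; box has {1,3,5,6} → only 4 remains.

4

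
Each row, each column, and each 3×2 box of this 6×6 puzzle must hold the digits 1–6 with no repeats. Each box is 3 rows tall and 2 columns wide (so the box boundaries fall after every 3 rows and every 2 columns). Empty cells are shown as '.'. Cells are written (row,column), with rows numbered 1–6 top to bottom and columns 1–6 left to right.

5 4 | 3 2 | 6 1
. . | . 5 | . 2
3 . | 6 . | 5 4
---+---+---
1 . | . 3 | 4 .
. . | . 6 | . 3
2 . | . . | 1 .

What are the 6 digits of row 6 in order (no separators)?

(2,1) = 6 (sole candidate).
(2,2) = 1 (sole candidate).
(2,3) = 4 (sole candidate).
(2,5) = 3 (sole candidate).
(3,2) = 2 (sole candidate).
(3,4) = 1 (sole candidate).
(5,1) = 4 (sole candidate).
(5,2) = 5 (sole candidate).
(5,5) = 2 (sole candidate).
(6,3) = 5: row 6 has {1,2}; col 3 has {3,4,6}; box has {3,6} → only 5 remains.
(6,4) = 4: row 6 has {1,2,5}; col 4 has {1,2,3,5,6}; box has {3,5,6} → only 4 remains.
(6,6) = 6: row 6 has {1,2,4,5}; col 6 has {1,2,3,4}; box has {1,2,3,4} → only 6 remains.
(4,2) = 6 (sole candidate).
(4,3) = 2 (sole candidate).
(4,6) = 5 (sole candidate).
(5,3) = 1 (sole candidate).
(6,2) = 3: row 6 has {1,2,4,5,6}; col 2 has {1,2,4,5,6}; box has {1,2,4,5,6} → only 3 remains.

235416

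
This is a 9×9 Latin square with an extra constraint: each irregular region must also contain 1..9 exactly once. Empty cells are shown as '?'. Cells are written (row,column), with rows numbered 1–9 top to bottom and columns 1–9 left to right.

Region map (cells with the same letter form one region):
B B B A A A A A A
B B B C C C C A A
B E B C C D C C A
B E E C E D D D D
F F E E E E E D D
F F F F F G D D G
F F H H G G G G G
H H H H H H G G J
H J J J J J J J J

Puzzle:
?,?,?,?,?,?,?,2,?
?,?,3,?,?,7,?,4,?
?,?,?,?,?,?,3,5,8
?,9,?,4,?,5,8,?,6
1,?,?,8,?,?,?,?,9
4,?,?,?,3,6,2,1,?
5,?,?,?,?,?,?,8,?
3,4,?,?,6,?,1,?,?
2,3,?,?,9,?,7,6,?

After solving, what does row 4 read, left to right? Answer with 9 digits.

(3,6) = 4: row 3 has {3,5,8}; col 6 has {5,6,7}; region has {1,2,5,6,8,9} → only 4 remains.
(4,1) = 7: row 4 has {4,5,6,8,9}; col 1 has {1,2,3,4,5}; region has {3} → only 7 remains.
(4,8) = 3: row 4 has {4,5,6,7,8,9}; col 8 has {1,2,4,5,6,8}; region has {1,2,4,5,6,8,9} → only 3 remains.
(5,8) = 7: row 5 has {1,8,9}; col 8 has {1,2,3,4,5,6,8}; region has {1,2,3,4,5,6,8,9} → only 7 remains.
(8,8) = 9: row 8 has {1,3,4,6}; col 8 has {1,2,3,4,5,6,7,8}; region has {1,6,8} → only 9 remains.
(7,7) = 4: row 7 has {5,8}; col 7 has {1,2,3,7,8}; region has {1,6,8,9} → only 4 remains.
(8,6) = 8: row 8 has {1,3,4,6,9}; col 6 has {4,5,6,7}; region has {2,3,4,6} → only 8 remains.
(9,6) = 1: row 9 has {2,3,6,7,9}; col 6 has {4,5,6,7,8}; region has {3,6,7,9} → only 1 remains.
(9,4) = 5: row 9 has {1,2,3,6,7,9}; col 4 has {4,8}; region has {1,3,6,7,9} → only 5 remains.
(9,9) = 4: row 9 has {1,2,3,5,6,7,9}; col 9 has {6,8,9}; region has {1,3,5,6,7,9} → only 4 remains.
(8,4) = 7: row 8 has {1,3,4,6,8,9}; col 4 has {4,5,8}; region has {2,3,4,6,8} → only 7 remains.
(8,9) = 2: row 8 has {1,3,4,6,7,8,9}; col 9 has {4,6,8,9}; region has {1,3,4,5,6,7,9} → only 2 remains.
(9,3) = 8: row 9 has {1,2,3,4,5,6,7,9}; col 3 has {3}; region has {1,2,3,4,5,6,7,9} → only 8 remains.
(6,4) = 9: row 6 has {1,2,3,4,6}; col 4 has {4,5,7,8}; region has {1,3,4,5} → only 9 remains.
(7,4) = 1: row 7 has {4,5,8}; col 4 has {4,5,7,8,9}; region has {2,3,4,6,7,8} → only 1 remains.
(8,3) = 5: row 8 has {1,2,3,4,6,7,8,9}; col 3 has {3,8}; region has {1,2,3,4,6,7,8} → only 5 remains.
(6,3) = 7: row 6 has {1,2,3,4,6,9}; col 3 has {3,5,8}; region has {1,3,4,5,9} → only 7 remains.
(6,9) = 5: row 6 has {1,2,3,4,6,7,9}; col 9 has {2,4,6,8,9}; region has {1,4,6,8,9} → only 5 remains.
(7,3) = 9: row 7 has {1,4,5,8}; col 3 has {3,5,7,8}; region has {1,2,3,4,5,6,7,8} → only 9 remains.
(2,9) = 1: row 2 has {3,4,7}; col 9 has {2,4,5,6,8,9}; region has {2,4,8} → only 1 remains.
(6,2) = 8: row 6 has {1,2,3,4,5,6,7,9}; col 2 has {3,4,9}; region has {1,3,4,5,7,9} → only 8 remains.
(1,3) = 4: in row 1, 4 can only go here (every other open cell in that row sees a 4).
(1,1) = 8: in row 1, 8 can only go here (every other open cell in that row sees an 8).
(1,2) = 1: in row 1, 1 can only go here (every other open cell in that row sees a 1).
(2,2) = 5: in row 2, 5 can only go here (every other open cell in that row sees a 5).
(2,5) = 8: in row 2, 8 can only go here (every other open cell in that row sees an 8).
(2,4) = 2: in row 2, 2 can only go here (every other open cell in that row sees a 2).
(3,4) = 6: row 3 has {3,4,5,8}; col 4 has {1,2,4,5,7,8,9}; region has {2,3,4,5,7,8} → only 6 remains.
(3,5) = 1: row 3 has {3,4,5,6,8}; col 5 has {3,6,8,9}; region has {2,3,4,5,6,7,8} → only 1 remains.
(4,5) = 2: row 4 has {3,4,5,6,7,8,9}; col 5 has {1,3,6,8,9}; region has {8,9} → only 2 remains.
(5,3) = 6: row 5 has {1,7,8,9}; col 3 has {3,4,5,7,8,9}; region has {2,8,9} → only 6 remains.
(5,6) = 3: row 5 has {1,6,7,8,9}; col 6 has {1,4,5,6,7,8}; region has {2,6,8,9} → only 3 remains.
(5,7) = 5: row 5 has {1,3,6,7,8,9}; col 7 has {1,2,3,4,7,8}; region has {2,3,6,8,9} → only 5 remains.
(7,5) = 7: row 7 has {1,4,5,8,9}; col 5 has {1,2,3,6,8,9}; region has {1,4,5,6,8,9} → only 7 remains.
(7,6) = 2: row 7 has {1,4,5,7,8,9}; col 6 has {1,3,4,5,6,7,8}; region has {1,4,5,6,7,8,9} → only 2 remains.
(7,9) = 3: row 7 has {1,2,4,5,7,8,9}; col 9 has {1,2,4,5,6,8,9}; region has {1,2,4,5,6,7,8,9} → only 3 remains.
(1,4) = 3: row 1 has {1,2,4,8}; col 4 has {1,2,4,5,6,7,8,9}; region has {1,2,4,8} → only 3 remains.
(1,5) = 5: row 1 has {1,2,3,4,8}; col 5 has {1,2,3,6,7,8,9}; region has {1,2,3,4,8} → only 5 remains.
(1,6) = 9: row 1 has {1,2,3,4,5,8}; col 6 has {1,2,3,4,5,6,7,8}; region has {1,2,3,4,5,8} → only 9 remains.
(1,7) = 6: row 1 has {1,2,3,4,5,8,9}; col 7 has {1,2,3,4,5,7,8}; region has {1,2,3,4,5,8,9} → only 6 remains.
(1,9) = 7: row 1 has {1,2,3,4,5,6,8,9}; col 9 has {1,2,3,4,5,6,8,9}; region has {1,2,3,4,5,6,8,9} → only 7 remains.
(2,7) = 9: row 2 has {1,2,3,4,5,7,8}; col 7 has {1,2,3,4,5,6,7,8}; region has {1,2,3,4,5,6,7,8} → only 9 remains.
(3,1) = 9: row 3 has {1,3,4,5,6,8}; col 1 has {1,2,3,4,5,7,8}; region has {1,3,4,5,7,8} → only 9 remains.
(3,2) = 7: row 3 has {1,3,4,5,6,8,9}; col 2 has {1,3,4,5,8,9}; region has {2,3,5,6,8,9} → only 7 remains.
(3,3) = 2: row 3 has {1,3,4,5,6,7,8,9}; col 3 has {3,4,5,6,7,8,9}; region has {1,3,4,5,7,8,9} → only 2 remains.
(4,3) = 1: row 4 has {2,3,4,5,6,7,8,9}; col 3 has {2,3,4,5,6,7,8,9}; region has {2,3,5,6,7,8,9} → only 1 remains.

791425836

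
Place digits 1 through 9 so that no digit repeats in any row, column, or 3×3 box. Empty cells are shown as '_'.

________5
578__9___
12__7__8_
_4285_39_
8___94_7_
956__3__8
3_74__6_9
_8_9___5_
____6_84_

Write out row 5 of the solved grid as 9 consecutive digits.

831694572

row 4, column 1 = 7: row 4 has {2,3,4,5,8,9}; col 1 has {1,3,5,8,9}; box has {2,4,5,6,8,9} → only 7 remains.
row 7, column 2 = 1: row 7 has {3,4,6,7,9}; col 2 has {2,4,5,7,8}; box has {3,7,8} → only 1 remains.
row 7, column 8 = 2: row 7 has {1,3,4,6,7,9}; col 8 has {4,5,7,8,9}; box has {4,5,6,8,9} → only 2 remains.
row 8, column 3 = 4: row 8 has {5,8,9}; col 3 has {2,6,7,8}; box has {1,3,7,8} → only 4 remains.
row 9, column 1 = 2: row 9 has {4,6,8}; col 1 has {1,3,5,7,8,9}; box has {1,3,4,7,8} → only 2 remains.
row 9, column 2 = 9: row 9 has {2,4,6,8}; col 2 has {1,2,4,5,7,8}; box has {1,2,3,4,7,8} → only 9 remains.
row 9, column 3 = 5: row 9 has {2,4,6,8,9}; col 3 has {2,4,6,7,8}; box has {1,2,3,4,7,8,9} → only 5 remains.
row 5, column 2 = 3: row 5 has {4,7,8,9}; col 2 has {1,2,4,5,7,8,9}; box has {2,4,5,6,7,8,9} → only 3 remains.
row 5, column 3 = 1: row 5 has {3,4,7,8,9}; col 3 has {2,4,5,6,7,8}; box has {2,3,4,5,6,7,8,9} → only 1 remains.
row 6, column 8 = 1: row 6 has {3,5,6,8,9}; col 8 has {2,4,5,7,8,9}; box has {3,7,8,9} → only 1 remains.
row 7, column 5 = 8: row 7 has {1,2,3,4,6,7,9}; col 5 has {5,6,7,9}; box has {4,6,9} → only 8 remains.
row 7, column 6 = 5: row 7 has {1,2,3,4,6,7,8,9}; col 6 has {3,4,9}; box has {4,6,8,9} → only 5 remains.
row 8, column 1 = 6: row 8 has {4,5,8,9}; col 1 has {1,2,3,5,7,8,9}; box has {1,2,3,4,5,7,8,9} → only 6 remains.
row 1, column 1 = 4: row 1 has {5}; col 1 has {1,2,3,5,6,7,8,9}; box has {1,2,5,7,8} → only 4 remains.
row 1, column 2 = 6: row 1 has {4,5}; col 2 has {1,2,3,4,5,7,8,9}; box has {1,2,4,5,7,8} → only 6 remains.
row 1, column 8 = 3: row 1 has {4,5,6}; col 8 has {1,2,4,5,7,8,9}; box has {5,8} → only 3 remains.
row 2, column 8 = 6: row 2 has {5,7,8,9}; col 8 has {1,2,3,4,5,7,8,9}; box has {3,5,8} → only 6 remains.
row 3, column 6 = 6: row 3 has {1,2,7,8}; col 6 has {3,4,5,9}; box has {7,9} → only 6 remains.
row 3, column 9 = 4: row 3 has {1,2,6,7,8}; col 9 has {5,8,9}; box has {3,5,6,8} → only 4 remains.
row 4, column 6 = 1: row 4 has {2,3,4,5,7,8,9}; col 6 has {3,4,5,6,9}; box has {3,4,5,8,9} → only 1 remains.
row 4, column 9 = 6: row 4 has {1,2,3,4,5,7,8,9}; col 9 has {4,5,8,9}; box has {1,3,7,8,9} → only 6 remains.
row 5, column 9 = 2: row 5 has {1,3,4,7,8,9}; col 9 has {4,5,6,8,9}; box has {1,3,6,7,8,9} → only 2 remains.
row 6, column 5 = 2: row 6 has {1,3,5,6,8,9}; col 5 has {5,6,7,8,9}; box has {1,3,4,5,8,9} → only 2 remains.
row 6, column 7 = 4: row 6 has {1,2,3,5,6,8,9}; col 7 has {3,6,8}; box has {1,2,3,6,7,8,9} → only 4 remains.
row 9, column 6 = 7: row 9 has {2,4,5,6,8,9}; col 6 has {1,3,4,5,6,9}; box has {4,5,6,8,9} → only 7 remains.
row 1, column 3 = 9: row 1 has {3,4,5,6}; col 3 has {1,2,4,5,6,7,8}; box has {1,2,4,5,6,7,8} → only 9 remains.
row 1, column 5 = 1: row 1 has {3,4,5,6,9}; col 5 has {2,5,6,7,8,9}; box has {6,7,9} → only 1 remains.
row 2, column 9 = 1: row 2 has {5,6,7,8,9}; col 9 has {2,4,5,6,8,9}; box has {3,4,5,6,8} → only 1 remains.
row 3, column 3 = 3: row 3 has {1,2,4,6,7,8}; col 3 has {1,2,4,5,6,7,8,9}; box has {1,2,4,5,6,7,8,9} → only 3 remains.
row 3, column 4 = 5: row 3 has {1,2,3,4,6,7,8}; col 4 has {4,8,9}; box has {1,6,7,9} → only 5 remains.
row 3, column 7 = 9: row 3 has {1,2,3,4,5,6,7,8}; col 7 has {3,4,6,8}; box has {1,3,4,5,6,8} → only 9 remains.
row 5, column 4 = 6: row 5 has {1,2,3,4,7,8,9}; col 4 has {4,5,8,9}; box has {1,2,3,4,5,8,9} → only 6 remains.
row 5, column 7 = 5: row 5 has {1,2,3,4,6,7,8,9}; col 7 has {3,4,6,8,9}; box has {1,2,3,4,6,7,8,9} → only 5 remains.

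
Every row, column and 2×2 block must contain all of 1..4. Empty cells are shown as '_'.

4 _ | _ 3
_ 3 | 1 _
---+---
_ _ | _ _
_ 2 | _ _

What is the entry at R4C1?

3

R1C2 = 1: row 1 has {3,4}; col 2 has {2,3}; box has {3,4} → only 1 remains.
R1C3 = 2: row 1 has {1,3,4}; col 3 has {1}; box has {1,3} → only 2 remains.
R2C1 = 2: row 2 has {1,3}; col 1 has {4}; box has {1,3,4} → only 2 remains.
R2C4 = 4: row 2 has {1,2,3}; col 4 has {3}; box has {1,2,3} → only 4 remains.
R3C2 = 4: row 3 has {}; col 2 has {1,2,3}; box has {2} → only 4 remains.
R3C3 = 3: row 3 has {4}; col 3 has {1,2}; box has {} → only 3 remains.
R4C3 = 4: row 4 has {2}; col 3 has {1,2,3}; box has {3} → only 4 remains.
R4C4 = 1: row 4 has {2,4}; col 4 has {3,4}; box has {3,4} → only 1 remains.
R3C1 = 1: row 3 has {3,4}; col 1 has {2,4}; box has {2,4} → only 1 remains.
R3C4 = 2: row 3 has {1,3,4}; col 4 has {1,3,4}; box has {1,3,4} → only 2 remains.
R4C1 = 3: row 4 has {1,2,4}; col 1 has {1,2,4}; box has {1,2,4} → only 3 remains.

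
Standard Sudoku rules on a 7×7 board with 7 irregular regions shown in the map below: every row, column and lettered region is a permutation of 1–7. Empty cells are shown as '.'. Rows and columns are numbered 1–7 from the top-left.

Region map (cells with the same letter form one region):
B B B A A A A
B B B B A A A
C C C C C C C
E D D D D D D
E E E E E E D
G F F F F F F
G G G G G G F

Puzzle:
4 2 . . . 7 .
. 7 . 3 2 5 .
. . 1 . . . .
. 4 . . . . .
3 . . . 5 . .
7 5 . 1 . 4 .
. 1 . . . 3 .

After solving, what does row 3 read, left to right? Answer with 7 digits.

r1c4 = 6 (sole candidate).
r2c3 = 6 (sole candidate).
r5c2 = 6 (sole candidate).
r1c3 = 5 (sole candidate).
r2c1 = 1 (sole candidate).
r2c7 = 4 (sole candidate).
r3c2 = 3: row 3 has {1}; col 2 has {1,2,4,5,6,7}; region has {1} → only 3 remains.
r4c1 = 2 (sole candidate).
r5c6 = 1 (sole candidate).
r4c6 = 6 (sole candidate).
r3c6 = 2: row 3 has {1,3}; col 6 has {1,3,4,5,6,7}; region has {1,3} → only 2 remains.
r5c7 = 2 (hidden single in row 5).
r6c3 = 2 (hidden single in row 6).
r7c3 = 4 (sole candidate).
r7c5 = 6 (sole candidate).
r7c7 = 7 (sole candidate).
r5c3 = 7 (sole candidate).
r5c4 = 4 (sole candidate).
r6c5 = 3 (sole candidate).
r6c7 = 6 (sole candidate).
r7c1 = 5 (sole candidate).
r7c4 = 2 (sole candidate).
r1c5 = 1 (sole candidate).
r1c7 = 3 (sole candidate).
r3c1 = 6: row 3 has {1,2,3}; col 1 has {1,2,3,4,5,7}; region has {1,2,3} → only 6 remains.
r3c7 = 5: row 3 has {1,2,3,6}; col 7 has {2,3,4,6,7}; region has {1,2,3,6} → only 5 remains.
r4c3 = 3 (sole candidate).
r4c5 = 7 (sole candidate).
r4c7 = 1 (sole candidate).
r3c4 = 7: row 3 has {1,2,3,5,6}; col 4 has {1,2,3,4,6}; region has {1,2,3,5,6} → only 7 remains.
r3c5 = 4: row 3 has {1,2,3,5,6,7}; col 5 has {1,2,3,5,6,7}; region has {1,2,3,5,6,7} → only 4 remains.

6317425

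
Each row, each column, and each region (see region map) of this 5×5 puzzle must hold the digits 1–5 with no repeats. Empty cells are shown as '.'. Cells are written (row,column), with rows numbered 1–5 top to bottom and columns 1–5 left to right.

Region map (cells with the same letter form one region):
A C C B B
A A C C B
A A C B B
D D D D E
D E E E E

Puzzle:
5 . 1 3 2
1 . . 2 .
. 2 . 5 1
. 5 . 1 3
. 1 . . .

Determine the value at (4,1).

2

(1,2) = 4 (sole candidate).
(2,2) = 3 (sole candidate).
(2,3) = 5 (sole candidate).
(2,5) = 4 (sole candidate).
(3,1) = 4 (sole candidate).
(3,3) = 3 (sole candidate).
(4,1) = 2: row 4 has {1,3,5}; col 1 has {1,4,5}; region has {1,5} → only 2 remains.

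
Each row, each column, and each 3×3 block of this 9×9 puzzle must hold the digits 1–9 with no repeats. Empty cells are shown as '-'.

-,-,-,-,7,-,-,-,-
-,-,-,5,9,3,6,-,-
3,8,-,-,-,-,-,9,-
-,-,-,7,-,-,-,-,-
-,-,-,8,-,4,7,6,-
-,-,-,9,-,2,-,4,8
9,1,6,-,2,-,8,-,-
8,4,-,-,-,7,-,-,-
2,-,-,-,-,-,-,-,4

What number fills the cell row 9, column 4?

6

row 7, column 6 = 5: row 7 has {1,2,6,8,9}; col 6 has {2,3,4,7}; box has {2,7} → only 5 remains.
row 2, column 8 = 8: in row 2, 8 can only go here (every other open cell in that row sees an 8).
row 1, column 6 = 8: in row 1, 8 can only go here (every other open cell in that row sees an 8).
row 4, column 3 = 8: in row 4, 8 can only go here (every other open cell in that row sees an 8).
row 4, column 1 = 4: in row 4, 4 can only go here (every other open cell in that row sees a 4).
row 2, column 3 = 4: in row 2, 4 can only go here (every other open cell in that row sees a 4).
row 7, column 4 = 4: in row 7, 4 can only go here (every other open cell in that row sees a 4).
row 1, column 7 = 4: in row 1, 4 can only go here (every other open cell in that row sees a 4).
row 3, column 5 = 4: in row 3, 4 can only go here (every other open cell in that row sees a 4).
row 9, column 5 = 8: in row 9, 8 can only go here (every other open cell in that row sees an 8).
row 9, column 6 = 9: in column 6, 9 can only go here (every other open cell in that column sees a 9).
row 9, column 4 = 6: in row 9, 6 can only go here (every other open cell in that row sees a 6).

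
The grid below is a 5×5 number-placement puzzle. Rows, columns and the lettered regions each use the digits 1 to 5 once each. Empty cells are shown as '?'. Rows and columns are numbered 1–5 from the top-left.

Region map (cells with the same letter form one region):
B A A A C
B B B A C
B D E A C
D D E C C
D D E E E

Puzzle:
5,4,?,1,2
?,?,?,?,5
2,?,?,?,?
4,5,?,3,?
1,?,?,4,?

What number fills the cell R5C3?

R1C3 = 3: row 1 has {1,2,4,5}; col 3 has {}; region has {1,4} → only 3 remains.
R2C1 = 3: row 2 has {5}; col 1 has {1,2,4,5}; region has {2,5} → only 3 remains.
R2C2 = 1: row 2 has {3,5}; col 2 has {4,5}; region has {2,3,5} → only 1 remains.
R2C3 = 4: row 2 has {1,3,5}; col 3 has {3}; region has {1,2,3,5} → only 4 remains.
R2C4 = 2: row 2 has {1,3,4,5}; col 4 has {1,3,4}; region has {1,3,4} → only 2 remains.
R3C2 = 3: row 3 has {2}; col 2 has {1,4,5}; region has {1,4,5} → only 3 remains.
R3C4 = 5: row 3 has {2,3}; col 4 has {1,2,3,4}; region has {1,2,3,4} → only 5 remains.
R4C5 = 1: row 4 has {3,4,5}; col 5 has {2,5}; region has {2,3,5} → only 1 remains.
R5C2 = 2: row 5 has {1,4}; col 2 has {1,3,4,5}; region has {1,3,4,5} → only 2 remains.
R5C3 = 5: row 5 has {1,2,4}; col 3 has {3,4}; region has {4} → only 5 remains.

5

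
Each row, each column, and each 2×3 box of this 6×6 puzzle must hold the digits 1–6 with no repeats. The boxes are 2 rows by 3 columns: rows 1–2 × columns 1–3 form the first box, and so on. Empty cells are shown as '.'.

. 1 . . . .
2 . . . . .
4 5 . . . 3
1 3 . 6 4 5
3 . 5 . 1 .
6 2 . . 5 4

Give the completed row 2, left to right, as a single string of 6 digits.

row 1, column 1 = 5: row 1 has {1}; col 1 has {1,2,3,4,6}; box has {1,2} → only 5 remains.
row 3, column 5 = 2: row 3 has {3,4,5}; col 5 has {1,4,5}; box has {3,4,5,6} → only 2 remains.
row 4, column 3 = 2: row 4 has {1,3,4,5,6}; col 3 has {5}; box has {1,3,4,5} → only 2 remains.
row 5, column 2 = 4: row 5 has {1,3,5}; col 2 has {1,2,3,5}; box has {2,3,5,6} → only 4 remains.
row 5, column 4 = 2: row 5 has {1,3,4,5}; col 4 has {6}; box has {1,4,5} → only 2 remains.
row 5, column 6 = 6: row 5 has {1,2,3,4,5}; col 6 has {3,4,5}; box has {1,2,4,5} → only 6 remains.
row 6, column 3 = 1: row 6 has {2,4,5,6}; col 3 has {2,5}; box has {2,3,4,5,6} → only 1 remains.
row 6, column 4 = 3: row 6 has {1,2,4,5,6}; col 4 has {2,6}; box has {1,2,4,5,6} → only 3 remains.
row 1, column 4 = 4: row 1 has {1,5}; col 4 has {2,3,6}; box has {} → only 4 remains.
row 1, column 6 = 2: row 1 has {1,4,5}; col 6 has {3,4,5,6}; box has {4} → only 2 remains.
row 2, column 2 = 6: row 2 has {2}; col 2 has {1,2,3,4,5}; box has {1,2,5} → only 6 remains.
row 2, column 5 = 3: row 2 has {2,6}; col 5 has {1,2,4,5}; box has {2,4} → only 3 remains.
row 2, column 6 = 1: row 2 has {2,3,6}; col 6 has {2,3,4,5,6}; box has {2,3,4} → only 1 remains.
row 3, column 3 = 6: row 3 has {2,3,4,5}; col 3 has {1,2,5}; box has {1,2,3,4,5} → only 6 remains.
row 3, column 4 = 1: row 3 has {2,3,4,5,6}; col 4 has {2,3,4,6}; box has {2,3,4,5,6} → only 1 remains.
row 1, column 3 = 3: row 1 has {1,2,4,5}; col 3 has {1,2,5,6}; box has {1,2,5,6} → only 3 remains.
row 1, column 5 = 6: row 1 has {1,2,3,4,5}; col 5 has {1,2,3,4,5}; box has {1,2,3,4} → only 6 remains.
row 2, column 3 = 4: row 2 has {1,2,3,6}; col 3 has {1,2,3,5,6}; box has {1,2,3,5,6} → only 4 remains.
row 2, column 4 = 5: row 2 has {1,2,3,4,6}; col 4 has {1,2,3,4,6}; box has {1,2,3,4,6} → only 5 remains.

264531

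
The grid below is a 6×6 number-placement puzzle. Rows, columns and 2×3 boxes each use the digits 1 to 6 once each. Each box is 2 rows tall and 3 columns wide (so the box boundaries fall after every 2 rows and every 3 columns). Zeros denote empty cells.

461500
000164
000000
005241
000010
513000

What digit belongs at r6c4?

4

r2c3 = 2 (sole candidate).
r4c2 = 3 (sole candidate).
r6c5 = 2 (sole candidate).
r6c6 = 6 (sole candidate).
r1c5 = 3 (sole candidate).
r1c6 = 2 (sole candidate).
r2c1 = 3 (sole candidate).
r2c2 = 5 (sole candidate).
r3c5 = 5 (sole candidate).
r3c6 = 3 (sole candidate).
r4c1 = 6 (sole candidate).
r5c1 = 2 (sole candidate).
r5c2 = 4 (sole candidate).
r5c3 = 6 (sole candidate).
r5c4 = 3 (sole candidate).
r5c6 = 5 (sole candidate).
r6c4 = 4: row 6 has {1,2,3,5,6}; col 4 has {1,2,3,5}; box has {1,2,3,5,6} → only 4 remains.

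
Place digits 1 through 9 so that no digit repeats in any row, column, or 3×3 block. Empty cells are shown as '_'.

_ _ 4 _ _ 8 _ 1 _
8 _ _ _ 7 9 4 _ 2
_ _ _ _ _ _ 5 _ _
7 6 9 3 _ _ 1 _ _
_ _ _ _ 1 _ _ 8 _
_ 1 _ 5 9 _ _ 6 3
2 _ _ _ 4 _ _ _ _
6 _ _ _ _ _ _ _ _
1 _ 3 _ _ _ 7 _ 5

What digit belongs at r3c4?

4

r2c8 = 3 (sole candidate).
r4c9 = 4 (sole candidate).
r6c1 = 4 (sole candidate).
r6c7 = 2 (sole candidate).
r7c8 = 9 (sole candidate).
r2c2 = 5 (sole candidate).
r3c8 = 7 (sole candidate).
r4c6 = 2 (sole candidate).
r4c8 = 5 (sole candidate).
r5c7 = 9 (sole candidate).
r5c9 = 7 (sole candidate).
r6c3 = 8 (sole candidate).
r6c6 = 7 (sole candidate).
r9c6 = 6 (sole candidate).
r1c7 = 6 (sole candidate).
r1c9 = 9 (sole candidate).
r3c9 = 8 (sole candidate).
r4c5 = 8 (sole candidate).
r5c6 = 4 (sole candidate).
r8c9 = 1 (sole candidate).
r9c5 = 2 (sole candidate).
r9c8 = 4 (sole candidate).
r1c1 = 3 (sole candidate).
r1c4 = 2 (sole candidate).
r1c5 = 5 (sole candidate).
r3c1 = 9 (sole candidate).
r3c2 = 2 (sole candidate).
r5c1 = 5 (sole candidate).
r5c2 = 3 (sole candidate).
r5c3 = 2 (sole candidate).
r5c4 = 6 (sole candidate).
r7c9 = 6 (sole candidate).
r8c5 = 3 (sole candidate).
r8c6 = 5 (sole candidate).
r8c7 = 8 (sole candidate).
r8c8 = 2 (sole candidate).
r1c2 = 7 (sole candidate).
r2c4 = 1 (sole candidate).
r3c4 = 4: row 3 has {2,5,7,8,9}; col 4 has {1,2,3,5,6}; box has {1,2,5,7,8,9} → only 4 remains.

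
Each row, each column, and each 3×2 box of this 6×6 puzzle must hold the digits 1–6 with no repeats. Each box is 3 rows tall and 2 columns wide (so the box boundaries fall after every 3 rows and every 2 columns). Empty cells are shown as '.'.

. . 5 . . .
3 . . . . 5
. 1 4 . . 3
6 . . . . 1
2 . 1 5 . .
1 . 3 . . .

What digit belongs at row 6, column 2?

row 1, column 1 = 4 (sole candidate).
row 3, column 1 = 5 (sole candidate).
row 4, column 3 = 2 (sole candidate).
row 4, column 4 = 4 (sole candidate).
row 6, column 4 = 6 (sole candidate).
row 2, column 3 = 6 (sole candidate).
row 3, column 4 = 2 (sole candidate).
row 3, column 5 = 6 (sole candidate).
row 1, column 6 = 2 (sole candidate).
row 2, column 2 = 2 (sole candidate).
row 2, column 4 = 1 (sole candidate).
row 2, column 5 = 4 (sole candidate).
row 5, column 5 = 3 (sole candidate).
row 6, column 6 = 4 (sole candidate).
row 1, column 2 = 6 (sole candidate).
row 1, column 4 = 3 (sole candidate).
row 1, column 5 = 1 (sole candidate).
row 4, column 5 = 5 (sole candidate).
row 5, column 2 = 4 (sole candidate).
row 5, column 6 = 6 (sole candidate).
row 6, column 2 = 5: row 6 has {1,3,4,6}; col 2 has {1,2,4,6}; box has {1,2,4,6} → only 5 remains.

5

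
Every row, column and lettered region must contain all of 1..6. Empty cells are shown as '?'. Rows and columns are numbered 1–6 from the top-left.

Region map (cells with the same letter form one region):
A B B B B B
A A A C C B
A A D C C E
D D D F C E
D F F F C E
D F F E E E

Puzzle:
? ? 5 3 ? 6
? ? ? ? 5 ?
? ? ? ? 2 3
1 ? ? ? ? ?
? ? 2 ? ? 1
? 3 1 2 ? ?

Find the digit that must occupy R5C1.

3

R4C2 = 2: in row 4, 2 can only go here (every other open cell in that row sees a 2).
R1C1 = 2: in row 1, 2 can only go here (every other open cell in that row sees a 2).
R2C6 = 2: in row 2, 2 can only go here (every other open cell in that row sees a 2).
R1C5 = 1: in column 5, 1 can only go here (every other open cell in that column sees a 1).
R1C2 = 4: row 1 has {1,2,3,5,6}; col 2 has {2,3}; region has {1,2,3,5,6} → only 4 remains.
R6C5 = 6: in region E, 6 can only go here (every other open cell in that region sees a 6).
Singles propagation stalls; R5C1 is still open with candidates {3,4,5,6}.
  Try R5C1 = 4: this forces R3C3=6, R4C3=3, R4C5=4; then row 3 has no cell left for 4 — contradiction.
  Try R5C1 = 5: this forces R5C2=6, R5C4=4, R5C5=3, R6C1=4; then row 3 has no cell left for 4 — contradiction.
  Try R5C1 = 6: this forces R3C3=4, R4C3=3, R4C5=4, R4C6=5, R5C2=5; then column 4 has no cell left for 5 — contradiction.
So R5C1 = 3.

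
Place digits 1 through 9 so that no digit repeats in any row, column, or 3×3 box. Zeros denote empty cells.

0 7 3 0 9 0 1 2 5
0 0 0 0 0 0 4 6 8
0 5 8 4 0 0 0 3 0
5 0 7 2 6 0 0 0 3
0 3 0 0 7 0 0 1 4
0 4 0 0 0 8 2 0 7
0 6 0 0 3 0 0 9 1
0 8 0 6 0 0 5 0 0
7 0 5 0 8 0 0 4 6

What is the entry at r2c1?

r1c4 = 8 (sole candidate).
r1c6 = 6 (sole candidate).
r3c9 = 9 (sole candidate).
r4c8 = 8 (sole candidate).
r6c8 = 5 (sole candidate).
r8c8 = 7 (sole candidate).
r8c9 = 2 (sole candidate).
r9c7 = 3 (sole candidate).
r1c1 = 4 (sole candidate).
r3c7 = 7 (sole candidate).
r4c7 = 9 (sole candidate).
r5c7 = 6 (sole candidate).
r6c5 = 1 (sole candidate).
r7c1 = 2 (sole candidate).
r7c3 = 4 (sole candidate).
r7c7 = 8 (sole candidate).
r8c5 = 4 (sole candidate).
r3c5 = 2 (sole candidate).
r3c6 = 1 (sole candidate).
r4c2 = 1 (sole candidate).
r4c6 = 4 (sole candidate).
r8c6 = 9 (sole candidate).
r9c2 = 9 (sole candidate).
r9c4 = 1 (sole candidate).
r9c6 = 2 (sole candidate).
r2c2 = 2 (sole candidate).
r2c5 = 5 (sole candidate).
r3c1 = 6 (sole candidate).
r5c6 = 5 (sole candidate).
r6c1 = 9 (sole candidate).
r6c3 = 6 (sole candidate).
r6c4 = 3 (sole candidate).
r7c6 = 7 (sole candidate).
r8c3 = 1 (sole candidate).
r2c1 = 1: row 2 has {2,4,5,6,8}; col 1 has {2,4,5,6,7,9}; box has {2,3,4,5,6,7,8} → only 1 remains.

1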